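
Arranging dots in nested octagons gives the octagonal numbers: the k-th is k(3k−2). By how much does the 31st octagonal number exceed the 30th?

Consecutive octagonal numbers differ by 6n − 5: here 6·31 − 5 = 181.

181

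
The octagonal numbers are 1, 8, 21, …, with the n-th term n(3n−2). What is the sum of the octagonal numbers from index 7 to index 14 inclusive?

Σ i(3i−2) = 3Σi² − 2Σi over i = 7..14.
Σi = 105 − 21 = 84 and Σi² = 1015 − 91 = 924.
3·924 − 2·84 = 2604.

2604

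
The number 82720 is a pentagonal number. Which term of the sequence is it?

Set n(3n−1)/2 = 82720, giving 3n² − n − 165440 = 0.
The discriminant is 1 + 24·82720 = 1985281, and √1985281 = 1409.
So n = (1 + 1409) / 6 = 1410/6 = 235.
Check: 235·(3·235 − 1)/2 = 82720. ✓

235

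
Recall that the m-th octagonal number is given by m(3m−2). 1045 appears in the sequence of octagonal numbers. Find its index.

19

Set n(3n−2) = 1045, giving 3n² − 2n − 1045 = 0.
The discriminant is 4 + 12·1045 = 12544, and √12544 = 112.
So n = (2 + 112) / 6 = 114/6 = 19.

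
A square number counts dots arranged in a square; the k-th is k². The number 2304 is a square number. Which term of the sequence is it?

We need n² = 2304, so n = √2304 = 48.
Check: 48² = 2304. ✓

48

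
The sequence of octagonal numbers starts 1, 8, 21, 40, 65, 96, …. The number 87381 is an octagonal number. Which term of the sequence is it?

171

Set n(3n−2) = 87381, giving 3n² − 2n − 87381 = 0.
The discriminant is 4 + 12·87381 = 1048576, and √1048576 = 1024.
So n = (2 + 1024) / 6 = 1026/6 = 171.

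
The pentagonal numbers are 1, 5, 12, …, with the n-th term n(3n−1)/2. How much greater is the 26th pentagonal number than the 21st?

350

26·(3·26 − 1)/2 = 1001 and 21·(3·21 − 1)/2 = 651.
Difference: 1001 − 651 = 350.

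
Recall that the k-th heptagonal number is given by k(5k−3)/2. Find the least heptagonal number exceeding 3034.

3186

Solve n(5n−3)/2 > 3034 for integer n.
The largest n with value ≤ 3034 is 35 (since 3010 ≤ 3034 < 3186), so the first above is n = 36, value 3186.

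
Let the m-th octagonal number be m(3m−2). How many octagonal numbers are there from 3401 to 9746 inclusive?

23

The n-th octagonal number is n(3n−2).
Smallest index with value ≥ 3401: n = 35 (giving 3605).
Largest index with value ≤ 9746: n = 57 (giving 9633).
Indices 35 through 57: 23 terms.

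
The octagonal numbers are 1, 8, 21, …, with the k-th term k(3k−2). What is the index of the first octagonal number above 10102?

59

Solve n(3n−2) > 10102 for integer n.
The largest n with value ≤ 10102 is 58 (since 9976 ≤ 10102 < 10325), so the first above is n = 59, value 10325.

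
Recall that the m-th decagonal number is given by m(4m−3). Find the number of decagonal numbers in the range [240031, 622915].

150

The n-th decagonal number is n(4n−3).
Smallest index with value ≥ 240031: n = 246 (giving 241326).
Largest index with value ≤ 622915: n = 395 (giving 622915).
Indices 246 through 395: 150 terms.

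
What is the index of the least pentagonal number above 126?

Solve n(3n−1)/2 > 126 for integer n.
The largest n with value ≤ 126 is 9 (since 117 ≤ 126 < 145), so the first above is n = 10, value 145.

10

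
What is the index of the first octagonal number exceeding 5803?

Solve n(3n−2) > 5803 for integer n.
The largest n with value ≤ 5803 is 44 (since 5720 ≤ 5803 < 5985), so the first above is n = 45, value 5985.

45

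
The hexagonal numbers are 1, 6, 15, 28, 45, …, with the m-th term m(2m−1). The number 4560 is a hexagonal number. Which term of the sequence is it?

Set n(2n−1) = 4560, giving 2n² − n − 4560 = 0.
The discriminant is 1 + 8·4560 = 36481, and √36481 = 191.
So n = (1 + 191) / 4 = 192/4 = 48.
Check: 48·(2·48 − 1) = 4560. ✓

48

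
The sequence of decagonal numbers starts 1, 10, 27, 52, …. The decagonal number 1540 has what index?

20

Set n(4n−3) = 1540, giving 4n² − 3n − 1540 = 0.
The discriminant is 9 + 16·1540 = 24649, and √24649 = 157.
So n = (3 + 157) / 8 = 160/8 = 20.
Check: 20·(4·20 − 3) = 1540. ✓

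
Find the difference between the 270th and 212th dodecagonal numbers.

270·(5·270 − 4) = 363420 and 212·(5·212 − 4) = 223872.
Difference: 363420 − 223872 = 139548.

139548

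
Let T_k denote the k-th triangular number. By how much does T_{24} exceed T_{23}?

24

Consecutive triangular numbers differ by n: T_{24} − T_{23} = 24.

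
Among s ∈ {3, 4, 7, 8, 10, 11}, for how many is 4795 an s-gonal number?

1

s = 3: P(3, 97) = 4753 and P(3, 98) = 4851; 4795 is not s-gonal.
s = 4: P(4, 69) = 4761 and P(4, 70) = 4900; 4795 is not s-gonal.
s = 7: P(7, 44) = 4774 and P(7, 45) = 4995; 4795 is not s-gonal.
s = 8: P(8, 40) = 4720 and P(8, 41) = 4961; 4795 is not s-gonal.
s = 10: P(10, 35) = 4795. ✓
s = 11: P(11, 33) = 4785 and P(11, 34) = 5083; 4795 is not s-gonal.
Hits: s ∈ {10} → 1.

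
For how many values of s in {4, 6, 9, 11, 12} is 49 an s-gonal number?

s = 4: P(4, 7) = 49. ✓
s = 6: P(6, 5) = 45 and P(6, 6) = 66; 49 is not s-gonal.
s = 9: P(9, 4) = 46 and P(9, 5) = 75; 49 is not s-gonal.
s = 11: P(11, 3) = 30 and P(11, 4) = 58; 49 is not s-gonal.
s = 12: P(12, 3) = 33 and P(12, 4) = 64; 49 is not s-gonal.
Hits: s ∈ {4} → 1.

1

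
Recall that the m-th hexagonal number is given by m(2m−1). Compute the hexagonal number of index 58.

The 58th hexagonal number is n(2n−1) with n = 58.
58·(2·58 − 1) = 58·115 = 6670.

6670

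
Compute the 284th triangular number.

40470

The 284th triangular number is n(n+1)/2 with n = 284.
284·285/2 = 80940/2 = 40470.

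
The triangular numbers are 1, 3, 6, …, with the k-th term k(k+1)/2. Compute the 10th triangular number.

10·11/2 = 110/2 = 55.

55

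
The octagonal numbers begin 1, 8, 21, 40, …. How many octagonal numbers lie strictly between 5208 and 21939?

43

The n-th octagonal number is n(3n−2).
Smallest index with value > 5208: n = 43 (giving 5461).
Largest index with value < 21939: n = 85 (giving 21505).
Indices 43 through 85: 43 terms.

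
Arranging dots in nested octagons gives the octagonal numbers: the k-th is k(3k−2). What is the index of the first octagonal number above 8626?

54

Solve n(3n−2) > 8626 for integer n.
The largest n with value ≤ 8626 is 53 (since 8321 ≤ 8626 < 8640), so the first above is n = 54, value 8640.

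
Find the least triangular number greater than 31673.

Solve n(n+1)/2 > 31673 for integer n.
The largest n with value ≤ 31673 is 251 (since 31626 ≤ 31673 < 31878), so the first above is n = 252, value 31878.

31878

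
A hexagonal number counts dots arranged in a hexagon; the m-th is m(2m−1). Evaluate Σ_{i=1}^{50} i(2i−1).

84575

Σ i(2i−1) = 2Σi² − Σi over i = 1..50.
Σi = 1275 and Σi² = 42925.
2·42925 − 1·1275 = 84575.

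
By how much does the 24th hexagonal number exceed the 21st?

24·(2·24 − 1) = 1128 and 21·(2·21 − 1) = 861.
Difference: 1128 − 861 = 267.

267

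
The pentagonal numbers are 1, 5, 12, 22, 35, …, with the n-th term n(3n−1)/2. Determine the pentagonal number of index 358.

The 358th pentagonal number is n(3n−1)/2 with n = 358.
358·(3·358 − 1)/2 = 358·1073/2 = 192067.

192067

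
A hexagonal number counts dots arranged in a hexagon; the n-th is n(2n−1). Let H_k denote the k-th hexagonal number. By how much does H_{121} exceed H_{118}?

1431

121·(2·121 − 1) = 29161 and 118·(2·118 − 1) = 27730.
Difference: 29161 − 27730 = 1431.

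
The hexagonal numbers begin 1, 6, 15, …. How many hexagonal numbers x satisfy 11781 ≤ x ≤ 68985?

The n-th hexagonal number is n(2n−1).
Smallest index with value ≥ 11781: n = 77 (giving 11781).
Largest index with value ≤ 68985: n = 185 (giving 68265).
Indices 77 through 185: 109 terms.

109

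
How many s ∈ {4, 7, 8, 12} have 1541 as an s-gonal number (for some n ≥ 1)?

s = 4: P(4, 39) = 1521 and P(4, 40) = 1600; 1541 is not s-gonal.
s = 7: P(7, 25) = 1525 and P(7, 26) = 1651; 1541 is not s-gonal.
s = 8: P(8, 23) = 1541. ✓
s = 12: P(12, 17) = 1377 and P(12, 18) = 1548; 1541 is not s-gonal.
Hits: s ∈ {8} → 1.

1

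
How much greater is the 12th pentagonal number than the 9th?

12·(3·12 − 1)/2 = 210 and 9·(3·9 − 1)/2 = 117.
Difference: 210 − 117 = 93.

93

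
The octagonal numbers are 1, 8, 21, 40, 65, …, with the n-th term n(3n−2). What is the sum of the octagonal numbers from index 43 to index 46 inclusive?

23422

Σ i(3i−2) = 3Σi² − 2Σi over i = 43..46.
Σi = 1081 − 903 = 178 and Σi² = 33511 − 25585 = 7926.
3·7926 − 2·178 = 23422.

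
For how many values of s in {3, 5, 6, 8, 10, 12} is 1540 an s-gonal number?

s = 3: P(3, 55) = 1540. ✓
s = 5: P(5, 32) = 1520 and P(5, 33) = 1617; 1540 is not s-gonal.
s = 6: P(6, 28) = 1540. ✓
s = 8: P(8, 22) = 1408 and P(8, 23) = 1541; 1540 is not s-gonal.
s = 10: P(10, 20) = 1540. ✓
s = 12: P(12, 17) = 1377 and P(12, 18) = 1548; 1540 is not s-gonal.
Hits: s ∈ {3, 6, 10} → 3.

3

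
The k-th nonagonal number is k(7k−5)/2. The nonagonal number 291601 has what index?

289

Set n(7n−5)/2 = 291601, giving 7n² − 5n − 583202 = 0.
The discriminant is 25 + 56·291601 = 16329681, and √16329681 = 4041.
So n = (5 + 4041) / 14 = 4046/14 = 289.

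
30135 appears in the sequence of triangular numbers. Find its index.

245

Set n(n+1)/2 = 30135, giving n² + n − 60270 = 0.
The discriminant is 1 + 8·30135 = 241081, and √241081 = 491.
So n = (-1 + 491) / 2 = 490/2 = 245.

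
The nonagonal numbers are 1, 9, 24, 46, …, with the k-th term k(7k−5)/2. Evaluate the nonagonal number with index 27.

2484

27·(7·27 − 5)/2 = 27·184/2 = 27·92 = 2484.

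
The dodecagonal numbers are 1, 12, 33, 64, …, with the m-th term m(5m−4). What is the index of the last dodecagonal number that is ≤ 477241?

309

Solve n(5n−4) ≤ 477241 for integer n.
n = 309 gives 476169 ≤ 477241, while n = 310 gives 479260 > 477241; so the answer is index 309.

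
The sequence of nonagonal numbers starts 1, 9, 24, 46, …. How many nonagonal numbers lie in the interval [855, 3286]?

The n-th nonagonal number is n(7n−5)/2.
Smallest index with value ≥ 855: n = 16 (giving 856).
Largest index with value ≤ 3286: n = 31 (giving 3286).
Indices 16 through 31: 16 terms.

16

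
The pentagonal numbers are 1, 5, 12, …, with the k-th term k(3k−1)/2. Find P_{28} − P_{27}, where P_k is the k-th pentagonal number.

82

Consecutive pentagonal numbers differ by 3n − 2: here 3·28 − 2 = 82.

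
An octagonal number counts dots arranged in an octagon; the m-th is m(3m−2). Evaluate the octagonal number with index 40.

The 40th octagonal number is n(3n−2) with n = 40.
40·(3·40 − 2) = 40·118 = 4720.

4720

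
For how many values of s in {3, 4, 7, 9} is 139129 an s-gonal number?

s = 3: P(3, 527) = 139128 and P(3, 528) = 139656; 139129 is not s-gonal.
s = 4: P(4, 373) = 139129. ✓
s = 7: P(7, 236) = 138886 and P(7, 237) = 140067; 139129 is not s-gonal.
s = 9: P(9, 199) = 138106 and P(9, 200) = 139500; 139129 is not s-gonal.
Hits: s ∈ {4} → 1.

1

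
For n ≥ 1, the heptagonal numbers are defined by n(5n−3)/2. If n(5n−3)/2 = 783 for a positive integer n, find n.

18

Set n(5n−3)/2 = 783, giving 5n² − 3n − 1566 = 0.
So n = (3 + 177) / 10 = 180/10 = 18.
Check: 18·(5·18 − 3)/2 = 783. ✓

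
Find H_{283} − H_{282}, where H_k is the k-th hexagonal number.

Consecutive hexagonal numbers differ by 4n − 3: here 4·283 − 3 = 1129.

1129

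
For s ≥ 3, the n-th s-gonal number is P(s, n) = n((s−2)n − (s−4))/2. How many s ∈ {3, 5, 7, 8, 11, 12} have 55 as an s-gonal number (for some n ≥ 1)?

s = 3: P(3, 10) = 55. ✓
s = 5: P(5, 6) = 51 and P(5, 7) = 70; 55 is not s-gonal.
s = 7: P(7, 5) = 55. ✓
s = 8: P(8, 4) = 40 and P(8, 5) = 65; 55 is not s-gonal.
s = 11: P(11, 3) = 30 and P(11, 4) = 58; 55 is not s-gonal.
s = 12: P(12, 3) = 33 and P(12, 4) = 64; 55 is not s-gonal.
Hits: s ∈ {3, 7} → 2.

2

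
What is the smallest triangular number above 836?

Solve n(n+1)/2 > 836 for integer n.
The largest n with value ≤ 836 is 40 (since 820 ≤ 836 < 861), so the first above is n = 41, value 861.

861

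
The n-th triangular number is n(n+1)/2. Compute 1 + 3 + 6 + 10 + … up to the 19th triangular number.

1330

Σ i(i+1)/2 = (Σi² + Σi) / 2 over i = 1..19.
Σi = 190 and Σi² = 2470.
(1·2470 + 1·190) / 2 = 2660/2 = 1330.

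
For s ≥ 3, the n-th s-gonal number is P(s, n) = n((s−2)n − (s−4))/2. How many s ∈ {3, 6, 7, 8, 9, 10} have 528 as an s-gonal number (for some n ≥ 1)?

1

s = 3: P(3, 32) = 528. ✓
s = 6: P(6, 16) = 496 and P(6, 17) = 561; 528 is not s-gonal.
s = 7: P(7, 14) = 469 and P(7, 15) = 540; 528 is not s-gonal.
s = 8: P(8, 13) = 481 and P(8, 14) = 560; 528 is not s-gonal.
s = 9: P(9, 12) = 474 and P(9, 13) = 559; 528 is not s-gonal.
s = 10: P(10, 11) = 451 and P(10, 12) = 540; 528 is not s-gonal.
Hits: s ∈ {3} → 1.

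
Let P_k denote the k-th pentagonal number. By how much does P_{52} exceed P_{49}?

52·(3·52 − 1)/2 = 4030 and 49·(3·49 − 1)/2 = 3577.
Difference: 4030 − 3577 = 453.

453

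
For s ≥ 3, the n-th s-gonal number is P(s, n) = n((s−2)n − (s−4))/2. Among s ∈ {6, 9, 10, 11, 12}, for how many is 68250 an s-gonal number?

s = 6: P(6, 184) = 67528 and P(6, 185) = 68265; 68250 is not s-gonal.
s = 9: P(9, 140) = 68250. ✓
s = 10: P(10, 130) = 67210 and P(10, 131) = 68251; 68250 is not s-gonal.
s = 11: P(11, 123) = 67650 and P(11, 124) = 68758; 68250 is not s-gonal.
s = 12: P(12, 117) = 67977 and P(12, 118) = 69148; 68250 is not s-gonal.
Hits: s ∈ {9} → 1.

1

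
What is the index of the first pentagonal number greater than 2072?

Solve n(3n−1)/2 > 2072 for integer n.
The largest n with value ≤ 2072 is 37 (since 2035 ≤ 2072 < 2147), so the first above is n = 38, value 2147.

38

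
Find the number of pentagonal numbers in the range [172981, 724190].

The n-th pentagonal number is n(3n−1)/2.
Smallest index with value ≥ 172981: n = 340 (giving 173230).
Largest index with value ≤ 724190: n = 695 (giving 724190).
Indices 340 through 695: 356 terms.

356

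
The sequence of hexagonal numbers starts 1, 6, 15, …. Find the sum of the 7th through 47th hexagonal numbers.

70151

Σ i(2i−1) = 2Σi² − Σi over i = 7..47.
Σi = 1128 − 21 = 1107 and Σi² = 35720 − 91 = 35629.
2·35629 − 1·1107 = 70151.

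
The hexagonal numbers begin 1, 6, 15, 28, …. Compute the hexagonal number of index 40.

The 40th hexagonal number is n(2n−1) with n = 40.
40·(2·40 − 1) = 40·79 = 3160.

3160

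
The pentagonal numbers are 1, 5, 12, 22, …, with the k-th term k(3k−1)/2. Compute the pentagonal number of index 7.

70

The 7th pentagonal number is n(3n−1)/2 with n = 7.
7·(3·7 − 1)/2 = 7·20/2 = 7·10 = 70.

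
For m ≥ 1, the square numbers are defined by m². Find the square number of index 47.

47² = 2209.

2209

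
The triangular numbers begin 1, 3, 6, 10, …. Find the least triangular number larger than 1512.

1540

Solve n(n+1)/2 > 1512 for integer n.
The largest n with value ≤ 1512 is 54 (since 1485 ≤ 1512 < 1540), so the first above is n = 55, value 1540.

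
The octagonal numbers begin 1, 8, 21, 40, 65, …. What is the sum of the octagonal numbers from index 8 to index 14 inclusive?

Σ i(3i−2) = 3Σi² − 2Σi over i = 8..14.
Σi = 105 − 28 = 77 and Σi² = 1015 − 140 = 875.
3·875 − 2·77 = 2471.

2471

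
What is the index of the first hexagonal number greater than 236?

Solve n(2n−1) > 236 for integer n.
The largest n with value ≤ 236 is 11 (since 231 ≤ 236 < 276), so the first above is n = 12, value 276.

12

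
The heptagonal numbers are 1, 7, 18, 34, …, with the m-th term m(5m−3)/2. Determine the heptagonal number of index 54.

The 54th heptagonal number is n(5n−3)/2 with n = 54.
54·(5·54 − 3)/2 = 54·267/2 = 7209.

7209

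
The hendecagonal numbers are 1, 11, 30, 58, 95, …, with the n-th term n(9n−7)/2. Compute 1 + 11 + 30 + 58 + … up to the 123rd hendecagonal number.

2798742

Σ i(9i−7)/2 = (9Σi² − 7Σi) / 2 over i = 1..123.
Σi = 7626 and Σi² = 627874.
(9·627874 − 7·7626) / 2 = 5597484/2 = 2798742.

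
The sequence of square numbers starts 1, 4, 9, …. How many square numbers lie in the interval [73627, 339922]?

312

The n-th square number is n².
Smallest index with value ≥ 73627: n = 272 (giving 73984).
Largest index with value ≤ 339922: n = 583 (giving 339889).
Indices 272 through 583: 312 terms.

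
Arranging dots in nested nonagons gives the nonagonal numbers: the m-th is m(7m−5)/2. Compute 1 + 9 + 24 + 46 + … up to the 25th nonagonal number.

Σ i(7i−5)/2 = (7Σi² − 5Σi) / 2 over i = 1..25.
Σi = 325 and Σi² = 5525.
(7·5525 − 5·325) / 2 = 37050/2 = 18525.

18525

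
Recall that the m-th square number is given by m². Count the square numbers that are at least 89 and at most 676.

17

The n-th square number is n².
Smallest index with value ≥ 89: n = 10 (giving 100).
Largest index with value ≤ 676: n = 26 (giving 676).
Indices 10 through 26: 17 terms.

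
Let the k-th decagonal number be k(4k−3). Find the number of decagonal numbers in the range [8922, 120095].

126

The n-th decagonal number is n(4n−3).
Smallest index with value ≥ 8922: n = 48 (giving 9072).
Largest index with value ≤ 120095: n = 173 (giving 119197).
Indices 48 through 173: 126 terms.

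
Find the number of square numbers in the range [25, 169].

9

The n-th square number is n².
Smallest index with value ≥ 25: n = 5 (giving 25).
Largest index with value ≤ 169: n = 13 (giving 169).
Indices 5 through 13: 9 terms.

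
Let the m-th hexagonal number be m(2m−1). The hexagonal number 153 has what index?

9

Set n(2n−1) = 153, giving 2n² − n − 153 = 0.
The discriminant is 1 + 8·153 = 1225, and √1225 = 35.
So n = (1 + 35) / 4 = 36/4 = 9.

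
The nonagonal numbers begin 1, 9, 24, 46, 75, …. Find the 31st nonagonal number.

The 31st nonagonal number is n(7n−5)/2 with n = 31.
31·(7·31 − 5)/2 = 31·212/2 = 31·106 = 3286.

3286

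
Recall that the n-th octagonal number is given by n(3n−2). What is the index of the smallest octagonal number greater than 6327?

Solve n(3n−2) > 6327 for integer n.
The largest n with value ≤ 6327 is 46 (since 6256 ≤ 6327 < 6533), so the first above is n = 47, value 6533.

47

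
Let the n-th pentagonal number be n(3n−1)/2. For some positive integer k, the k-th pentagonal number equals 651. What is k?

Set n(3n−1)/2 = 651, giving 3n² − n − 1302 = 0.
The discriminant is 1 + 24·651 = 15625, and √15625 = 125.
So n = (1 + 125) / 6 = 126/6 = 21.
Check: 21·(3·21 − 1)/2 = 651. ✓

21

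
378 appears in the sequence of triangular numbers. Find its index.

27

Set n(n+1)/2 = 378, giving n² + n − 756 = 0.
The discriminant is 1 + 8·378 = 3025, and √3025 = 55.
So n = (-1 + 55) / 2 = 54/2 = 27.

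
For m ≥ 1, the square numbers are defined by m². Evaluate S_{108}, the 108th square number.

11664

The 108th square number is n² with n = 108.
108² = 11664.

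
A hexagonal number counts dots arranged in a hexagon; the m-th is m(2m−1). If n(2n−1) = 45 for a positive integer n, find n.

5

Set n(2n−1) = 45, giving 2n² − n − 45 = 0.
The discriminant is 1 + 8·45 = 361, and √361 = 19.
So n = (1 + 19) / 4 = 20/4 = 5.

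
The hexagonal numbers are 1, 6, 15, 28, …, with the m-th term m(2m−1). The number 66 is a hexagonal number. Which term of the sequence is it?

Set n(2n−1) = 66, giving 2n² − n − 66 = 0.
So n = (1 + 23) / 4 = 24/4 = 6.
Check: 6·(2·6 − 1) = 66. ✓

6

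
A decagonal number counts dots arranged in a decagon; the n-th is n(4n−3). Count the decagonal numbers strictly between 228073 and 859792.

The n-th decagonal number is n(4n−3).
Smallest index with value > 228073: n = 240 (giving 229680).
Largest index with value < 859792: n = 463 (giving 856087).
Indices 240 through 463: 224 terms.

224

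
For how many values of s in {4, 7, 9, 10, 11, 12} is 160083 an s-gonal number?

s = 4: P(4, 400) = 160000 and P(4, 401) = 160801; 160083 is not s-gonal.
s = 7: P(7, 253) = 159643 and P(7, 254) = 160909; 160083 is not s-gonal.
s = 9: P(9, 214) = 159751 and P(9, 215) = 161250; 160083 is not s-gonal.
s = 10: P(10, 200) = 159400 and P(10, 201) = 161001; 160083 is not s-gonal.
s = 11: P(11, 189) = 160083. ✓
s = 12: P(12, 179) = 159489 and P(12, 180) = 161280; 160083 is not s-gonal.
Hits: s ∈ {11} → 1.

1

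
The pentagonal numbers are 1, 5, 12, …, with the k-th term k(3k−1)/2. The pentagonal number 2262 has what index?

39

Set n(3n−1)/2 = 2262, giving 3n² − n − 4524 = 0.
So n = (1 + 233) / 6 = 234/6 = 39.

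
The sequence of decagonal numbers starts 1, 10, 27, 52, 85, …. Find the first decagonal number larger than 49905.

Solve n(4n−3) > 49905 for integer n.
The largest n with value ≤ 49905 is 112 (since 49840 ≤ 49905 < 50737), so the first above is n = 113, value 50737.

50737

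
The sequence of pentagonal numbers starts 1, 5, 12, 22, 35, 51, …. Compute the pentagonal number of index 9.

117

The 9th pentagonal number is n(3n−1)/2 with n = 9.
9·(3·9 − 1)/2 = 9·26/2 = 9·13 = 117.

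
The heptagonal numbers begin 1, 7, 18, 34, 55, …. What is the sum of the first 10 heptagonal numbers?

Σ i(5i−3)/2 = (5Σi² − 3Σi) / 2 over i = 1..10.
Σi = 55 and Σi² = 385.
(5·385 − 3·55) / 2 = 1760/2 = 880.

880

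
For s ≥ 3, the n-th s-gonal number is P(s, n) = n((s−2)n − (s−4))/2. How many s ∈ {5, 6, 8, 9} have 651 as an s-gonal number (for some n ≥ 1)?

2

s = 5: P(5, 21) = 651. ✓
s = 6: P(6, 18) = 630 and P(6, 19) = 703; 651 is not s-gonal.
s = 8: P(8, 15) = 645 and P(8, 16) = 736; 651 is not s-gonal.
s = 9: P(9, 14) = 651. ✓
Hits: s ∈ {5, 9} → 2.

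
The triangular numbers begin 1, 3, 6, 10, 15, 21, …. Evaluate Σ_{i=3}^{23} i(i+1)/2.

Σ i(i+1)/2 = (Σi² + Σi) / 2 over i = 3..23.
Σi = 276 − 3 = 273 and Σi² = 4324 − 5 = 4319.
(1·4319 + 1·273) / 2 = 4592/2 = 2296.

2296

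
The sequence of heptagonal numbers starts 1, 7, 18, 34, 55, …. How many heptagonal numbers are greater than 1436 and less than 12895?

The n-th heptagonal number is n(5n−3)/2.
Smallest index with value > 1436: n = 25 (giving 1525).
Largest index with value < 12895: n = 72 (giving 12852).
Indices 25 through 72: 48 terms.

48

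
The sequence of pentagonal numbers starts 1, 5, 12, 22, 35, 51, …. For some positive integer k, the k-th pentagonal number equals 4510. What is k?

Set n(3n−1)/2 = 4510, giving 3n² − n − 9020 = 0.
The discriminant is 1 + 24·4510 = 108241, and √108241 = 329.
So n = (1 + 329) / 6 = 330/6 = 55.

55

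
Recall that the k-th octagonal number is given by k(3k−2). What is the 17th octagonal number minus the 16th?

Consecutive octagonal numbers differ by 6n − 5: here 6·17 − 5 = 97.

97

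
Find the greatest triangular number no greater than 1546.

Solve n(n+1)/2 ≤ 1546 for integer n.
n = 55 gives 1540 ≤ 1546, while n = 56 gives 1596 > 1546; so the answer is 1540.

1540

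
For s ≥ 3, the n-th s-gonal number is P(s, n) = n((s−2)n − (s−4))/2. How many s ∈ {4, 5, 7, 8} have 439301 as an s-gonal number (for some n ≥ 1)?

1

s = 4: P(4, 662) = 438244 and P(4, 663) = 439569; 439301 is not s-gonal.
s = 5: P(5, 541) = 438751 and P(5, 542) = 440375; 439301 is not s-gonal.
s = 7: P(7, 419) = 438274 and P(7, 420) = 440370; 439301 is not s-gonal.
s = 8: P(8, 383) = 439301. ✓
Hits: s ∈ {8} → 1.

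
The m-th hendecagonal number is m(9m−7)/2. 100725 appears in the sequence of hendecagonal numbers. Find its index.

150

Set n(9n−7)/2 = 100725, giving 9n² − 7n − 201450 = 0.
The discriminant is 49 + 72·100725 = 7252249, and √7252249 = 2693.
So n = (7 + 2693) / 18 = 2700/18 = 150.
Check: 150·(9·150 − 7)/2 = 100725. ✓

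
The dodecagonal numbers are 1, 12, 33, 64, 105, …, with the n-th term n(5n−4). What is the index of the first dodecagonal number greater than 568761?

338

Solve n(5n−4) > 568761 for integer n.
The largest n with value ≤ 568761 is 337 (since 566497 ≤ 568761 < 569868), so the first above is n = 338, value 569868.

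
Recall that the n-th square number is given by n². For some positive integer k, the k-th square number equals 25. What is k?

5

We need n² = 25, so n = √25 = 5.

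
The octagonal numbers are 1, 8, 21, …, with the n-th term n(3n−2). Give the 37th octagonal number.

4033

37·(3·37 − 2) = 37·109 = 4033.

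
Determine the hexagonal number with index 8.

The 8th hexagonal number is n(2n−1) with n = 8.
8·(2·8 − 1) = 8·15 = 120.

120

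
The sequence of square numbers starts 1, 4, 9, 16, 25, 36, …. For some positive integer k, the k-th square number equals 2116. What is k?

46

We need n² = 2116, so n = √2116 = 46.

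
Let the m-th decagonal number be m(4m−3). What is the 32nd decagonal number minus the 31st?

249

Consecutive decagonal numbers differ by 8n − 7: here 8·32 − 7 = 249.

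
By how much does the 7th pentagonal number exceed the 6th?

19

Consecutive pentagonal numbers differ by 3n − 2: here 3·7 − 2 = 19.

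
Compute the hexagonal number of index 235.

The 235th hexagonal number is n(2n−1) with n = 235.
235·(2·235 − 1) = 235·469 = 110215.

110215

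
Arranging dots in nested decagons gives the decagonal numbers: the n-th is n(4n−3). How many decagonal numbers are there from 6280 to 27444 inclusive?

The n-th decagonal number is n(4n−3).
Smallest index with value ≥ 6280: n = 40 (giving 6280).
Largest index with value ≤ 27444: n = 83 (giving 27307).
Indices 40 through 83: 44 terms.

44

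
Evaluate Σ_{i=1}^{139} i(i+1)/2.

457310

Σ i(i+1)/2 = (Σi² + Σi) / 2 over i = 1..139.
Σi = 9730 and Σi² = 904890.
(1·904890 + 1·9730) / 2 = 914620/2 = 457310.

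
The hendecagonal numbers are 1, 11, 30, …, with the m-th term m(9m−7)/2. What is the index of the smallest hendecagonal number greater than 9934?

Solve n(9n−7)/2 > 9934 for integer n.
The largest n with value ≤ 9934 is 47 (since 9776 ≤ 9934 < 10200), so the first above is n = 48, value 10200.

48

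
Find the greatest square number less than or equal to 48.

36

Solve n² ≤ 48 for integer n.
n = 6 gives 36 ≤ 48, while n = 7 gives 49 > 48; so the answer is 36.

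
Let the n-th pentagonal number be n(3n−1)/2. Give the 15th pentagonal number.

330

The 15th pentagonal number is n(3n−1)/2 with n = 15.
15·(3·15 − 1)/2 = 15·44/2 = 15·22 = 330.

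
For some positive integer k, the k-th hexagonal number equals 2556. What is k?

Set n(2n−1) = 2556, giving 2n² − n − 2556 = 0.
So n = (1 + 143) / 4 = 144/4 = 36.

36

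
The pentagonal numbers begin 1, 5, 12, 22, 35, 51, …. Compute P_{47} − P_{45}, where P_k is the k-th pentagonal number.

275

47·(3·47 − 1)/2 = 3290 and 45·(3·45 − 1)/2 = 3015.
Difference: 3290 − 3015 = 275.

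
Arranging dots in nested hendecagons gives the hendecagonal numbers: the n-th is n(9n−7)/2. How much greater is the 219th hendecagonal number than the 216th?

219·(9·219 − 7)/2 = 215058 and 216·(9·216 − 7)/2 = 209196.
Difference: 215058 − 209196 = 5862.

5862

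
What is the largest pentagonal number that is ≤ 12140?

12105

Solve n(3n−1)/2 ≤ 12140 for integer n.
n = 90 gives 12105 ≤ 12140, while n = 91 gives 12376 > 12140; so the answer is 12105.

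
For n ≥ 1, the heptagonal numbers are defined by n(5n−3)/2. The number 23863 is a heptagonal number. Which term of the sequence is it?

98

Set n(5n−3)/2 = 23863, giving 5n² − 3n − 47726 = 0.
The discriminant is 9 + 40·23863 = 954529, and √954529 = 977.
So n = (3 + 977) / 10 = 980/10 = 98.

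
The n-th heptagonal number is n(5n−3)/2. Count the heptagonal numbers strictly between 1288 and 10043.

40

The n-th heptagonal number is n(5n−3)/2.
Smallest index with value > 1288: n = 24 (giving 1404).
Largest index with value < 10043: n = 63 (giving 9828).
Indices 24 through 63: 40 terms.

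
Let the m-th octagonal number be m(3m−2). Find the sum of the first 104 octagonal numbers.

1130220

Σ i(3i−2) = 3Σi² − 2Σi over i = 1..104.
Σi = 5460 and Σi² = 380380.
3·380380 − 2·5460 = 1130220.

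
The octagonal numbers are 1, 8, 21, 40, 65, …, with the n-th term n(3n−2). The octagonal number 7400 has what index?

Set n(3n−2) = 7400, giving 3n² − 2n − 7400 = 0.
So n = (2 + 298) / 6 = 300/6 = 50.

50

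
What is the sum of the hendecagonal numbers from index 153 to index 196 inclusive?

6034204

Σ i(9i−7)/2 = (9Σi² − 7Σi) / 2 over i = 153..196.
Σi = 19306 − 11628 = 7678 and Σi² = 2529086 − 1182180 = 1346906.
(9·1346906 − 7·7678) / 2 = 12068408/2 = 6034204.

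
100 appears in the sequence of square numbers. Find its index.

We need n² = 100, so n = √100 = 10.
Check: 10² = 100. ✓

10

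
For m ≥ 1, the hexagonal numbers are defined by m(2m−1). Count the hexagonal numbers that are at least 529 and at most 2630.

The n-th hexagonal number is n(2n−1).
Smallest index with value ≥ 529: n = 17 (giving 561).
Largest index with value ≤ 2630: n = 36 (giving 2556).
Indices 17 through 36: 20 terms.

20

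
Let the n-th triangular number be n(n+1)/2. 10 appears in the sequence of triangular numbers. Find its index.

Set n(n+1)/2 = 10, giving n² + n − 20 = 0.
The discriminant is 1 + 8·10 = 81, and √81 = 9.
So n = (-1 + 9) / 2 = 8/2 = 4.

4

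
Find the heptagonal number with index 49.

The 49th heptagonal number is n(5n−3)/2 with n = 49.
49·(5·49 − 3)/2 = 49·242/2 = 49·121 = 5929.

5929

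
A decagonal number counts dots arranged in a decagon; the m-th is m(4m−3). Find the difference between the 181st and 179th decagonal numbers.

2874

181·(4·181 − 3) = 130501 and 179·(4·179 − 3) = 127627.
Difference: 130501 − 127627 = 2874.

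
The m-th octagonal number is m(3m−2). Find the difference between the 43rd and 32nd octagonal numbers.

43·(3·43 − 2) = 5461 and 32·(3·32 − 2) = 3008.
Difference: 5461 − 3008 = 2453.

2453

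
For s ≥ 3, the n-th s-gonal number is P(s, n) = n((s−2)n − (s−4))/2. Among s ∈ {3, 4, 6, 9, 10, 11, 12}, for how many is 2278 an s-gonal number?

2

s = 3: P(3, 67) = 2278. ✓
s = 4: P(4, 47) = 2209 and P(4, 48) = 2304; 2278 is not s-gonal.
s = 6: P(6, 34) = 2278. ✓
s = 9: P(9, 25) = 2125 and P(9, 26) = 2301; 2278 is not s-gonal.
s = 10: P(10, 24) = 2232 and P(10, 25) = 2425; 2278 is not s-gonal.
s = 11: P(11, 22) = 2101 and P(11, 23) = 2300; 2278 is not s-gonal.
s = 12: P(12, 21) = 2121 and P(12, 22) = 2332; 2278 is not s-gonal.
Hits: s ∈ {3, 6} → 2.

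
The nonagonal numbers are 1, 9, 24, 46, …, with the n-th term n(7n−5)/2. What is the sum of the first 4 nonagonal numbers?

Σ i(7i−5)/2 = (7Σi² − 5Σi) / 2 over i = 1..4.
Σi = 10 and Σi² = 30.
(7·30 − 5·10) / 2 = 160/2 = 80.

80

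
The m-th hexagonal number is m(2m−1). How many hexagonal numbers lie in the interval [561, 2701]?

The n-th hexagonal number is n(2n−1).
Smallest index with value ≥ 561: n = 17 (giving 561).
Largest index with value ≤ 2701: n = 37 (giving 2701).
Indices 17 through 37: 21 terms.

21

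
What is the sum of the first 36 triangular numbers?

Σ i(i+1)/2 = (Σi² + Σi) / 2 over i = 1..36.
Σi = 666 and Σi² = 16206.
(1·16206 + 1·666) / 2 = 16872/2 = 8436.

8436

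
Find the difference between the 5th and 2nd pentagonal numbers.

30

5·(3·5 − 1)/2 = 35 and 2·(3·2 − 1)/2 = 5.
Difference: 35 − 5 = 30.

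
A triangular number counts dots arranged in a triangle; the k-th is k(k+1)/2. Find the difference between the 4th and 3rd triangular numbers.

Consecutive triangular numbers differ by n: T_{4} − T_{3} = 4.

4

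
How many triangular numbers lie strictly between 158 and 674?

The n-th triangular number is n(n+1)/2.
Smallest index with value > 158: n = 18 (giving 171).
Largest index with value < 674: n = 36 (giving 666).
Indices 18 through 36: 19 terms.

19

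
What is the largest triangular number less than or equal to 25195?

24976

Solve n(n+1)/2 ≤ 25195 for integer n.
n = 223 gives 24976 ≤ 25195, while n = 224 gives 25200 > 25195; so the answer is 24976.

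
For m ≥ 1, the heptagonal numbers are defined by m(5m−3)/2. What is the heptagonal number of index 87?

18792

87·(5·87 − 3)/2 = 87·432/2 = 87·216 = 18792.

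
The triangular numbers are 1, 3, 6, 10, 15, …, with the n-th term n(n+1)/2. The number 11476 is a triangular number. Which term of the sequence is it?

151

Set n(n+1)/2 = 11476, giving n² + n − 22952 = 0.
The discriminant is 1 + 8·11476 = 91809, and √91809 = 303.
So n = (-1 + 303) / 2 = 302/2 = 151.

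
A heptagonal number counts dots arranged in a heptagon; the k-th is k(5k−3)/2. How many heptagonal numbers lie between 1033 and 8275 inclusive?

The n-th heptagonal number is n(5n−3)/2.
Smallest index with value ≥ 1033: n = 21 (giving 1071).
Largest index with value ≤ 8275: n = 57 (giving 8037).
Indices 21 through 57: 37 terms.

37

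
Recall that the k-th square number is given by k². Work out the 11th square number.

121

The 11th square number is n² with n = 11.
11² = 121.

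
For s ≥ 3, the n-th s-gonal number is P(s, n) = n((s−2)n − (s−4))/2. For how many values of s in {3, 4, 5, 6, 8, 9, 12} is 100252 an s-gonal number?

1

s = 3: P(3, 447) = 100128 and P(3, 448) = 100576; 100252 is not s-gonal.
s = 4: P(4, 316) = 99856 and P(4, 317) = 100489; 100252 is not s-gonal.
s = 5: P(5, 258) = 99717 and P(5, 259) = 100492; 100252 is not s-gonal.
s = 6: P(6, 224) = 100128 and P(6, 225) = 101025; 100252 is not s-gonal.
s = 8: P(8, 183) = 100101 and P(8, 184) = 101200; 100252 is not s-gonal.
s = 9: P(9, 169) = 99541 and P(9, 170) = 100725; 100252 is not s-gonal.
s = 12: P(12, 142) = 100252. ✓
Hits: s ∈ {12} → 1.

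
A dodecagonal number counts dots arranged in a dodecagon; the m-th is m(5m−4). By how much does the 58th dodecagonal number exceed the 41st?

8347

58·(5·58 − 4) = 16588 and 41·(5·41 − 4) = 8241.
Difference: 16588 − 8241 = 8347.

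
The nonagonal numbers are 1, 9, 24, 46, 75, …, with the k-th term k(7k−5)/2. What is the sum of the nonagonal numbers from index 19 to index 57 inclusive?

210691

Σ i(7i−5)/2 = (7Σi² − 5Σi) / 2 over i = 19..57.
Σi = 1653 − 171 = 1482 and Σi² = 63365 − 2109 = 61256.
(7·61256 − 5·1482) / 2 = 421382/2 = 210691.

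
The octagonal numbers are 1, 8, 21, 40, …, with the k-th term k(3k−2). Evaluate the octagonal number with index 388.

450856

The 388th octagonal number is n(3n−2) with n = 388.
388·(3·388 − 2) = 388·1162 = 450856.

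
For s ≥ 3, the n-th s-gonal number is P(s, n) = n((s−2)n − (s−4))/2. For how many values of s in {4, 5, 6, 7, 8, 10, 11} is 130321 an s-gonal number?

s = 4: P(4, 361) = 130321. ✓
s = 5: P(5, 294) = 129507 and P(5, 295) = 130390; 130321 is not s-gonal.
s = 6: P(6, 255) = 129795 and P(6, 256) = 130816; 130321 is not s-gonal.
s = 7: P(7, 228) = 129618 and P(7, 229) = 130759; 130321 is not s-gonal.
s = 8: P(8, 208) = 129376 and P(8, 209) = 130625; 130321 is not s-gonal.
s = 10: P(10, 180) = 129060 and P(10, 181) = 130501; 130321 is not s-gonal.
s = 11: P(11, 170) = 129455 and P(11, 171) = 130986; 130321 is not s-gonal.
Hits: s ∈ {4} → 1.

1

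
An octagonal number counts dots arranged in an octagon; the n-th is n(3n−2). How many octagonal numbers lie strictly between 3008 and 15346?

39

The n-th octagonal number is n(3n−2).
Smallest index with value > 3008: n = 33 (giving 3201).
Largest index with value < 15346: n = 71 (giving 14981).
Indices 33 through 71: 39 terms.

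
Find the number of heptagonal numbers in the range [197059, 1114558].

387

The n-th heptagonal number is n(5n−3)/2.
Smallest index with value ≥ 197059: n = 282 (giving 198387).
Largest index with value ≤ 1114558: n = 668 (giving 1114558).
Indices 282 through 668: 387 terms.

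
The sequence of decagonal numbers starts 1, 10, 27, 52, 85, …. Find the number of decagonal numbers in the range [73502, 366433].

168

The n-th decagonal number is n(4n−3).
Smallest index with value ≥ 73502: n = 136 (giving 73576).
Largest index with value ≤ 366433: n = 303 (giving 366327).
Indices 136 through 303: 168 terms.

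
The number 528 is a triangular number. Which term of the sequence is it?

Set n(n+1)/2 = 528, giving n² + n − 1056 = 0.
The discriminant is 1 + 8·528 = 4225, and √4225 = 65.
So n = (-1 + 65) / 2 = 64/2 = 32.

32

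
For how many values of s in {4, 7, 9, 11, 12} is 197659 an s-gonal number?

s = 4: P(4, 444) = 197136 and P(4, 445) = 198025; 197659 is not s-gonal.
s = 7: P(7, 281) = 196981 and P(7, 282) = 198387; 197659 is not s-gonal.
s = 9: P(9, 238) = 197659. ✓
s = 11: P(11, 209) = 195833 and P(11, 210) = 197715; 197659 is not s-gonal.
s = 12: P(12, 199) = 197209 and P(12, 200) = 199200; 197659 is not s-gonal.
Hits: s ∈ {9} → 1.

1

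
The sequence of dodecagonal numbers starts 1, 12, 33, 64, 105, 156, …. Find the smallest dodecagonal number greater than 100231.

Solve n(5n−4) > 100231 for integer n.
The largest n with value ≤ 100231 is 141 (since 98841 ≤ 100231 < 100252), so the first above is n = 142, value 100252.

100252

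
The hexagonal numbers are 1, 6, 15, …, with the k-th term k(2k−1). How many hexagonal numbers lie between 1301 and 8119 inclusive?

38

The n-th hexagonal number is n(2n−1).
Smallest index with value ≥ 1301: n = 26 (giving 1326).
Largest index with value ≤ 8119: n = 63 (giving 7875).
Indices 26 through 63: 38 terms.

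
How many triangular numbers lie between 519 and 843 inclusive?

9

The n-th triangular number is n(n+1)/2.
Smallest index with value ≥ 519: n = 32 (giving 528).
Largest index with value ≤ 843: n = 40 (giving 820).
Indices 32 through 40: 9 terms.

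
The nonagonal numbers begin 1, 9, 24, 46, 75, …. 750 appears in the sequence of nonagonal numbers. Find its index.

15

Set n(7n−5)/2 = 750, giving 7n² − 5n − 1500 = 0.
The discriminant is 25 + 56·750 = 42025, and √42025 = 205.
So n = (5 + 205) / 14 = 210/14 = 15.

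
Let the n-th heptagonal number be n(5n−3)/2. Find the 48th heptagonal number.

5688

48·(5·48 − 3)/2 = 48·237/2 = 5688.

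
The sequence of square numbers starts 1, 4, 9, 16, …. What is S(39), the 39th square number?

1521

The 39th square number is n² with n = 39.
39² = 1521.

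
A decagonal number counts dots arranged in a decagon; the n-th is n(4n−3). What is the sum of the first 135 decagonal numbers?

3289500

Σ i(4i−3) = 4Σi² − 3Σi over i = 1..135.
Σi = 9180 and Σi² = 829260.
4·829260 − 3·9180 = 3289500.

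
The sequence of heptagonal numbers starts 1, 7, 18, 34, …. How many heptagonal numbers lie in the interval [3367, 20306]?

54

The n-th heptagonal number is n(5n−3)/2.
Smallest index with value ≥ 3367: n = 37 (giving 3367).
Largest index with value ≤ 20306: n = 90 (giving 20115).
Indices 37 through 90: 54 terms.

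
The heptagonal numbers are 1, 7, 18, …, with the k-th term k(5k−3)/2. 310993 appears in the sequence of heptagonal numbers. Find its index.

Set n(5n−3)/2 = 310993, giving 5n² − 3n − 621986 = 0.
The discriminant is 9 + 40·310993 = 12439729, and √12439729 = 3527.
So n = (3 + 3527) / 10 = 3530/10 = 353.

353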